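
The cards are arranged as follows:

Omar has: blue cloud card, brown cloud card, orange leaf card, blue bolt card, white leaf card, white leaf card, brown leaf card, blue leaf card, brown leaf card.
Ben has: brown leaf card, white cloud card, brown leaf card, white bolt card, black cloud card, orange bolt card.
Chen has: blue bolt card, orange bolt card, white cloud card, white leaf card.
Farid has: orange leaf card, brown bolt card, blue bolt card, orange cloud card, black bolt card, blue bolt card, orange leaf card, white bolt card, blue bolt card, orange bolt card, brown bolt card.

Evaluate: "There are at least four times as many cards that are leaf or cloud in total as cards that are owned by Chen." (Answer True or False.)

There are 17 cards that are leaf or cloud.
Count of cards owned by Chen: 4.
The claim requires 17 ≥ 4 × 4 = 16, which holds.

True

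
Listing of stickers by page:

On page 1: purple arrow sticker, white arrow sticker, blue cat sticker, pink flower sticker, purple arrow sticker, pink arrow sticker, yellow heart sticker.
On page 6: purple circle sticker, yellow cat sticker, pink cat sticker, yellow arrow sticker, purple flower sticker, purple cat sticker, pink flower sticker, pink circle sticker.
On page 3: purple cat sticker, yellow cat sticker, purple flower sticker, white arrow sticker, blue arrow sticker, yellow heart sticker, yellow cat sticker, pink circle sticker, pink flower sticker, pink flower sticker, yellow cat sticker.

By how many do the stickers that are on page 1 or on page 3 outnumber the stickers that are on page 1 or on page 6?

3

stickers on page 1 or on page 3: 18.
stickers on page 1 or on page 6: 15.
18 − 15 = 3.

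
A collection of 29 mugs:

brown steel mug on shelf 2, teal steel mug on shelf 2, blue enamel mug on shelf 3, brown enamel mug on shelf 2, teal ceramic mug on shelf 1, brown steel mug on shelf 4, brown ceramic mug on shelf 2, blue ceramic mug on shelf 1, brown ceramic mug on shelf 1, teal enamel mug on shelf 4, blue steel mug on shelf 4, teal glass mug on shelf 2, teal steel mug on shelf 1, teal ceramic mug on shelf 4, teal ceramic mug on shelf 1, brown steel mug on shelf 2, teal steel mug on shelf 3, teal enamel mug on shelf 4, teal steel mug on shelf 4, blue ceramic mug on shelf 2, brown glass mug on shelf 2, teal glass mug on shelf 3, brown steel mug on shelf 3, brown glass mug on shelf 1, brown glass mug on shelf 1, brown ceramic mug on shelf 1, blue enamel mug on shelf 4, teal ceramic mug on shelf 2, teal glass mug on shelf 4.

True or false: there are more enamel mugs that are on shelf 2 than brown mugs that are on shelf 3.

enamel mugs on shelf 2: 1.
brown mugs on shelf 3: 1.
The claim requires 1 > 1, which does not hold.

False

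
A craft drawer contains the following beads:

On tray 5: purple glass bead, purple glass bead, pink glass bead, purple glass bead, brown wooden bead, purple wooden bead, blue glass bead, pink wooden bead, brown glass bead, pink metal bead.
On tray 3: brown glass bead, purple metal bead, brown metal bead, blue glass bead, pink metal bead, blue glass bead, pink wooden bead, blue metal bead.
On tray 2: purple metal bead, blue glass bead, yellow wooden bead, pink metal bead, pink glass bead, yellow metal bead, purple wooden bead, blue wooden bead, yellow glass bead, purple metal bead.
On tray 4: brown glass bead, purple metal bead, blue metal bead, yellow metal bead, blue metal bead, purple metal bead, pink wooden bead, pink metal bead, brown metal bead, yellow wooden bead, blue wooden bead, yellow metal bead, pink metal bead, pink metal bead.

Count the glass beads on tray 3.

3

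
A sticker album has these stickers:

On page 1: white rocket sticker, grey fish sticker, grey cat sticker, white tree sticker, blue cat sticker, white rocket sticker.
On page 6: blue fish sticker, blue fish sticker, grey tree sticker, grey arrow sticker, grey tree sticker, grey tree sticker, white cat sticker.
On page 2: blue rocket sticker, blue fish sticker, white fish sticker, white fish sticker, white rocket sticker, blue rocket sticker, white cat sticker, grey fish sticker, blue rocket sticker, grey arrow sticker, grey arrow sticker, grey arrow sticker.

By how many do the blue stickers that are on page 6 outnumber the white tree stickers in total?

blue stickers on page 6: 2.
white tree stickers: 1.
2 − 1 = 1.

1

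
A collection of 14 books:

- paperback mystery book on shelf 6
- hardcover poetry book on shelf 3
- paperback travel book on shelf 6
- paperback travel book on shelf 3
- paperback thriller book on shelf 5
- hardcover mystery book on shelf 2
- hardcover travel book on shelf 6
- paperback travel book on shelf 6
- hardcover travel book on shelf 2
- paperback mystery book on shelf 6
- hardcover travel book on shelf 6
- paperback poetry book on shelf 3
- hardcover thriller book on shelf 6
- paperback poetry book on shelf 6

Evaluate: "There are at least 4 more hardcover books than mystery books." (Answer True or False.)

hardcover books: 6.
mystery books: 3.
The claim requires 6 − 3 = 3 ≥ 4, which does not hold.

False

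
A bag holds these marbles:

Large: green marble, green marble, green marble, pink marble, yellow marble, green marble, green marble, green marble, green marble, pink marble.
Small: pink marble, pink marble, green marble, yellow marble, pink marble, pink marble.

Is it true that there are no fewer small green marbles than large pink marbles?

False

|small green marbles| = 1.
|large pink marbles| = 2.
The claim requires 1 ≥ 2, which does not hold.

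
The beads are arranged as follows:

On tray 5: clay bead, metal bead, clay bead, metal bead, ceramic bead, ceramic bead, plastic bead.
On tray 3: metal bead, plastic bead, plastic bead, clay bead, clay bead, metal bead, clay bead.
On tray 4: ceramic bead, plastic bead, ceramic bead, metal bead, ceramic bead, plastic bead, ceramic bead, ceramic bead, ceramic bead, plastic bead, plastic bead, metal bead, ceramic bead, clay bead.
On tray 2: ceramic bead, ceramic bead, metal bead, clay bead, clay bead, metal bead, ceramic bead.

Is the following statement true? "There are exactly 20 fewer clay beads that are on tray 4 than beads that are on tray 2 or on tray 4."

clay beads on tray 4: 1.
beads on tray 2 or on tray 4: 21.
The claim requires 21 − 1 (= 20) to equal 20, which holds.

True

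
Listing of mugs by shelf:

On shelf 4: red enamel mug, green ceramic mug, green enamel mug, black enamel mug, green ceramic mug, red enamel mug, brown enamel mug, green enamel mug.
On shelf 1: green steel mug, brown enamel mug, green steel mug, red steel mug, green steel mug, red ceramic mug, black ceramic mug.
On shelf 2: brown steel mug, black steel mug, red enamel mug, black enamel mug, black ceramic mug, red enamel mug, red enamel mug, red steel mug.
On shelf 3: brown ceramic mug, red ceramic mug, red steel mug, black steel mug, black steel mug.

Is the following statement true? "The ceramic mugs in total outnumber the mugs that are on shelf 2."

False

|ceramic mugs| = 7.
|mugs on shelf 2| = 8.
The claim requires 7 > 8, which does not hold.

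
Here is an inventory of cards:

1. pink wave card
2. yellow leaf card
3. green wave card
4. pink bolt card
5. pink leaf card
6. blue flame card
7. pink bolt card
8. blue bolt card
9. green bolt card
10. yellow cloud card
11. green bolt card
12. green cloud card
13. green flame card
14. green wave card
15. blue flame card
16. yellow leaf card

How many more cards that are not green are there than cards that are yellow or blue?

cards that are not green: 10.
cards that are yellow or blue: 6.
10 − 6 = 4.

4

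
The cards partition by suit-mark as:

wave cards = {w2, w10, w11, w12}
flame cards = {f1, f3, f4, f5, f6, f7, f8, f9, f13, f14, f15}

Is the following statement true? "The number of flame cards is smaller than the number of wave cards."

False

flame cards: 11.
wave cards: 4.
The claim requires 11 < 4, which does not hold.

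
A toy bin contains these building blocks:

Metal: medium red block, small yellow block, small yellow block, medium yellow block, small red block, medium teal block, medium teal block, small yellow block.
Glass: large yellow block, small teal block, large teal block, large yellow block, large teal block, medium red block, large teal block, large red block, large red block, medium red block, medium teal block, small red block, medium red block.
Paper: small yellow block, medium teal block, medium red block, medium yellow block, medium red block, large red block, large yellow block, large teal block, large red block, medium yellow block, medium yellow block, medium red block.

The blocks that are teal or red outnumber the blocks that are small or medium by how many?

0

blocks that are teal or red: 22.
blocks that are small or medium: 22.
22 − 22 = 0.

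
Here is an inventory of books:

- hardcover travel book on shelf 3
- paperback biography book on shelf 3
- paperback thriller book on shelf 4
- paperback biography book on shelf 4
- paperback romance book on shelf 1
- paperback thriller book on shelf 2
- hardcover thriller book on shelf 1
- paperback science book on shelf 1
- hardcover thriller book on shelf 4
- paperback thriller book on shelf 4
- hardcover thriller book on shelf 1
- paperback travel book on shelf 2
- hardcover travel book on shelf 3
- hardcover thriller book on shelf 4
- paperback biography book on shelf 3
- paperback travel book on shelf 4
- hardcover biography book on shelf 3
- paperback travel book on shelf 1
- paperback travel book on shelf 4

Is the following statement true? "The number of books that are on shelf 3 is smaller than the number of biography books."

There are 5 books on shelf 3.
There are 4 biography books.
The claim requires 5 < 4, which does not hold.

False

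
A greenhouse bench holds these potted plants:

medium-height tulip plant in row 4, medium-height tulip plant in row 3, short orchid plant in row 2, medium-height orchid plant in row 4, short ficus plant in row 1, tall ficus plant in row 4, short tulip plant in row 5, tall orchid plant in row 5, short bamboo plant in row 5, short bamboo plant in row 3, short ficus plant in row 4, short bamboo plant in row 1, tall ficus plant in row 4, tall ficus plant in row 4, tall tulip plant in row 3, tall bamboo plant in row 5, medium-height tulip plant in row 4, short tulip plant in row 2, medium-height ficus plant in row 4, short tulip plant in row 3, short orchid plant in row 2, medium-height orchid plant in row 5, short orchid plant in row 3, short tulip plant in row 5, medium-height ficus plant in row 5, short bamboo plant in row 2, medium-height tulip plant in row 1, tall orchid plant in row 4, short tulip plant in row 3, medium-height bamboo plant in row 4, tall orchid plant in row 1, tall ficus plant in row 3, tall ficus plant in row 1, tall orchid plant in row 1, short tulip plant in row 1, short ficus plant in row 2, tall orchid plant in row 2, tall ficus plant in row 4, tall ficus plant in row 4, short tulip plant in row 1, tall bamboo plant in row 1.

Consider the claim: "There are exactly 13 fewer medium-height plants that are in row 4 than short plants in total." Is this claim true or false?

False

|medium-height plants in row 4| = 5.
|short plants| = 17.
The claim requires 17 − 5 (= 12) to equal 13, which does not hold.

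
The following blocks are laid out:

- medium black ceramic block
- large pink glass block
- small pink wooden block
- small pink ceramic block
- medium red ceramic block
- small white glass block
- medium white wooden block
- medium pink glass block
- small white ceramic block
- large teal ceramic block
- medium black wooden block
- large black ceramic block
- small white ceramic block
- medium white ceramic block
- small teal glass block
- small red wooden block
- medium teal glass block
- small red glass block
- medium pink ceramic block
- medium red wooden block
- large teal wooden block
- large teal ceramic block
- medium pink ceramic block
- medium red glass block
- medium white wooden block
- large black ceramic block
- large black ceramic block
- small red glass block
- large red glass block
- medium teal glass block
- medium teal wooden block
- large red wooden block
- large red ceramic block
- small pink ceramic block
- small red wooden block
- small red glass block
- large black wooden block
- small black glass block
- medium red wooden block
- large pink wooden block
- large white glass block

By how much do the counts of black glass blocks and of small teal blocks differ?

0

black glass blocks: 1. small teal blocks: 1.
|1 − 1| = 1 − 1 = 0.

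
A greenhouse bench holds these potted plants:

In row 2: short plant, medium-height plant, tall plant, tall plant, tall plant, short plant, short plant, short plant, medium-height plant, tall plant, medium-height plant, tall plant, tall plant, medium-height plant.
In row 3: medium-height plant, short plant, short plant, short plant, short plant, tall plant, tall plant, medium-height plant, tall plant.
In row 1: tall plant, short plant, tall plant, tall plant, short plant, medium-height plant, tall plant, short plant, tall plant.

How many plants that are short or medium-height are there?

medium-height: 7; short: 11; together 7 + 11 = 18.

18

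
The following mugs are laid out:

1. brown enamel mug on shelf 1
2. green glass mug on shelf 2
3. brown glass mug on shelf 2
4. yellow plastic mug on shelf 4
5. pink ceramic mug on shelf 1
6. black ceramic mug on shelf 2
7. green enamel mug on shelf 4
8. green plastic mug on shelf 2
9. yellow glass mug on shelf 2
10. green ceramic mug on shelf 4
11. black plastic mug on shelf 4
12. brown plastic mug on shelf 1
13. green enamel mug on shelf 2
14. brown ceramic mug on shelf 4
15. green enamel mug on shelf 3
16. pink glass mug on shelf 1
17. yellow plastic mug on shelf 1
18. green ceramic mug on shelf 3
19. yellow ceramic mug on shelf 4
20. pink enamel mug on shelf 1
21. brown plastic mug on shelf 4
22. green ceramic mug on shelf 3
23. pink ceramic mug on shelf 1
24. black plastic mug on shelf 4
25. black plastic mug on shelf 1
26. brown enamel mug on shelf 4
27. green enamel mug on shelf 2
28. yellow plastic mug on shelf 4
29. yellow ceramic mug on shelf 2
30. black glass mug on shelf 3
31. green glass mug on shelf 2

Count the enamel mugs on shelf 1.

2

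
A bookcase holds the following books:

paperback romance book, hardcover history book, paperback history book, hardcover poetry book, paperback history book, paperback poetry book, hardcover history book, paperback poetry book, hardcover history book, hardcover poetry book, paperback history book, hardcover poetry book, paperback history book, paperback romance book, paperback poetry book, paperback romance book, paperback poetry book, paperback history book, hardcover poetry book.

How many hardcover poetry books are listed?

4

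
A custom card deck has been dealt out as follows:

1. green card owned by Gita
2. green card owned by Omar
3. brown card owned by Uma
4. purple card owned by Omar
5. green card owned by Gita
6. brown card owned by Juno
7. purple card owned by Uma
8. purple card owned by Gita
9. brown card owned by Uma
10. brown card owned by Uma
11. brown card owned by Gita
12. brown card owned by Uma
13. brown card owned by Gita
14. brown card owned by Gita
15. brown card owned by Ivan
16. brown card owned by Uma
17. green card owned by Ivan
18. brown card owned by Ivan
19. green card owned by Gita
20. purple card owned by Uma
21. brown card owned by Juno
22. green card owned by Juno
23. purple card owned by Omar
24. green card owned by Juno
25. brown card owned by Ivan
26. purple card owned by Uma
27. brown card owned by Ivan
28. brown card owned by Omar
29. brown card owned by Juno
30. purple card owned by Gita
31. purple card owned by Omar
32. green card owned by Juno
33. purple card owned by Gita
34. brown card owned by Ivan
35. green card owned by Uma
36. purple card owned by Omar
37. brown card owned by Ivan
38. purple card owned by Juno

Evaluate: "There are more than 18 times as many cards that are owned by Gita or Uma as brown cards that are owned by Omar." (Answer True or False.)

Count of cards owned by Gita or Uma: 18.
Count of brown cards owned by Omar: 1.
The claim requires 18 > 18 × 1 = 18, which does not hold.

False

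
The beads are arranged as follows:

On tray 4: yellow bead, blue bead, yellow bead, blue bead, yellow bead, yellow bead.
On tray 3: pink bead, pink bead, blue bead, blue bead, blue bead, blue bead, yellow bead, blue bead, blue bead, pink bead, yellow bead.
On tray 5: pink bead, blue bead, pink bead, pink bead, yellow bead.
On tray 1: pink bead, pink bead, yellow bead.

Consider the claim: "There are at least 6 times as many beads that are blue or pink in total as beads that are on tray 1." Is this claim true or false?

There are 17 beads that are blue or pink.
There are 3 beads on tray 1.
The claim requires 17 ≥ 6 × 3 = 18, which does not hold.

False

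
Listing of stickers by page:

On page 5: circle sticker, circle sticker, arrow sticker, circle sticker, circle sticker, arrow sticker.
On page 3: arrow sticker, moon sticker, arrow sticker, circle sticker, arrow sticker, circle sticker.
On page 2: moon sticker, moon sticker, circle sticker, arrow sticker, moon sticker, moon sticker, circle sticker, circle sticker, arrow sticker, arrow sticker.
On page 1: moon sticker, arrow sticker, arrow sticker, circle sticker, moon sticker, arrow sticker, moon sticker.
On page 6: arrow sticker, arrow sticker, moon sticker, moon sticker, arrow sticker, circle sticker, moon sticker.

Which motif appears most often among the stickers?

Counts by motif: arrow 14, moon 11, circle 11.
The maximum is 14, held uniquely by arrow.

arrow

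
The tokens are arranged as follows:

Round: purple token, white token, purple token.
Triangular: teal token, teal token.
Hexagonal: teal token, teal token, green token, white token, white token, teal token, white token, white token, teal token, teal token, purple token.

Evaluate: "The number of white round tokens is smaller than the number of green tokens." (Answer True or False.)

False

|white round tokens| = 1.
|green tokens| = 1.
The claim requires 1 < 1, which does not hold.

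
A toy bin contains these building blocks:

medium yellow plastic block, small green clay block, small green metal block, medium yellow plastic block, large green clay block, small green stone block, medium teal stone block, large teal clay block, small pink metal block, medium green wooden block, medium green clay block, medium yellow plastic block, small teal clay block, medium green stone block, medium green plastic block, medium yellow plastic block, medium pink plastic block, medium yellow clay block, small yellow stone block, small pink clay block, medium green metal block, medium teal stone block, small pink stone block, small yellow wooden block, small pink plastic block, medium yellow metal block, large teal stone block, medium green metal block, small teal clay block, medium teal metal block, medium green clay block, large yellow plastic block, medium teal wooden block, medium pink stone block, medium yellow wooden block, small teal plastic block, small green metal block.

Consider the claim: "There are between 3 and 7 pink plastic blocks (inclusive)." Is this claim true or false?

pink plastic blocks: 2.
The claim requires 3 ≤ 2 ≤ 7, which does not hold.

False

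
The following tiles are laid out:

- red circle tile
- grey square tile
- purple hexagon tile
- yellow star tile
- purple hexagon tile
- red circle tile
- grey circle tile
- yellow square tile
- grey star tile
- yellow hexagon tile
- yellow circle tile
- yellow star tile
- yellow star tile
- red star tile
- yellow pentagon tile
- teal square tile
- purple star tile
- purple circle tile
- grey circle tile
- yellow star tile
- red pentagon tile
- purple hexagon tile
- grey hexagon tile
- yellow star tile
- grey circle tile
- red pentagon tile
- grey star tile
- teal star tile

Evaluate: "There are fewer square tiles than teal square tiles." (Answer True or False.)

False

|square tiles| = 3.
|teal square tiles| = 1.
The claim requires 3 < 1, which does not hold.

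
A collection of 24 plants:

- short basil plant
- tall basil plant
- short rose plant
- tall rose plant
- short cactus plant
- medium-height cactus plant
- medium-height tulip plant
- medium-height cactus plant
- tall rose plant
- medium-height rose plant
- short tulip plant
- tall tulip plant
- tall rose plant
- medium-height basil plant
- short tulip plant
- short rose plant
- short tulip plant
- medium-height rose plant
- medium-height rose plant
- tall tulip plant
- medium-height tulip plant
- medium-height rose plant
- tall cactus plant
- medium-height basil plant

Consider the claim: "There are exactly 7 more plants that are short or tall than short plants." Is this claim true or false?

|plants that are short or tall| = 14.
|short plants| = 7.
The claim requires 14 − 7 (= 7) to equal 7, which holds.

True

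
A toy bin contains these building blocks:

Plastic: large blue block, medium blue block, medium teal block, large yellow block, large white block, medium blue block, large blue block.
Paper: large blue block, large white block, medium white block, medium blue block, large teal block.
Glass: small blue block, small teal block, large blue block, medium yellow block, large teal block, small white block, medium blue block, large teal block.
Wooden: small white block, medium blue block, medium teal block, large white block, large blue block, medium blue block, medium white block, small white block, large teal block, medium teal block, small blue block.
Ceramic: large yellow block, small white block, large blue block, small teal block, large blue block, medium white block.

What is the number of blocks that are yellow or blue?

18

blue: 15; yellow: 3; together 15 + 3 = 18.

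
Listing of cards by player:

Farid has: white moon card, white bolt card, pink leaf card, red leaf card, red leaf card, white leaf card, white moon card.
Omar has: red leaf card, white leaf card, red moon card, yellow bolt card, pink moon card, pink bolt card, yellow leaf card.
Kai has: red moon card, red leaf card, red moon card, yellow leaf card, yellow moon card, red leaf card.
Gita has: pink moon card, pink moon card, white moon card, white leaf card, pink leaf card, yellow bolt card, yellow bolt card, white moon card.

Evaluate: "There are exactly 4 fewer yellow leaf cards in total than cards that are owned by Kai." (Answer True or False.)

True

|yellow leaf cards| = 2.
|cards owned by Kai| = 6.
The claim requires 6 − 2 (= 4) to equal 4, which holds.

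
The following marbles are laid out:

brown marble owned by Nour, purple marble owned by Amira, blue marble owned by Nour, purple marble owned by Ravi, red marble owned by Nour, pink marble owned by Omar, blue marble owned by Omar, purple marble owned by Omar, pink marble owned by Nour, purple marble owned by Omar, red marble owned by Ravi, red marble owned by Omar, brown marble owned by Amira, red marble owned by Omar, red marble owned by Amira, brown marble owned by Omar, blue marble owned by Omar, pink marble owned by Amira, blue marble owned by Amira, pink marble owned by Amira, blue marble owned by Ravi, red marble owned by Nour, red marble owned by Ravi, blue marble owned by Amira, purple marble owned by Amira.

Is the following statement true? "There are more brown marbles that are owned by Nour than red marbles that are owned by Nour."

|brown marbles owned by Nour| = 1.
|red marbles owned by Nour| = 2.
The claim requires 1 > 2, which does not hold.

False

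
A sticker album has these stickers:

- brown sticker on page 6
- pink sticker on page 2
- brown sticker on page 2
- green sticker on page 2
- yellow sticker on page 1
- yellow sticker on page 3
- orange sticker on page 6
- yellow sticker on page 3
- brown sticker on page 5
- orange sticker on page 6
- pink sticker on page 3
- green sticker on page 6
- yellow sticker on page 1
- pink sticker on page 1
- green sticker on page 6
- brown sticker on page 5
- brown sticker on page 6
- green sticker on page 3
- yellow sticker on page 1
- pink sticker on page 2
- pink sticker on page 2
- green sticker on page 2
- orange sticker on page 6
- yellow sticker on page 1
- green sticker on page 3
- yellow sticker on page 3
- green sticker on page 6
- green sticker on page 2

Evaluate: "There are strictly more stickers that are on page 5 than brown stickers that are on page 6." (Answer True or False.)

There are 2 stickers on page 5.
There are 2 brown stickers on page 6.
The claim requires 2 > 2, which does not hold.

False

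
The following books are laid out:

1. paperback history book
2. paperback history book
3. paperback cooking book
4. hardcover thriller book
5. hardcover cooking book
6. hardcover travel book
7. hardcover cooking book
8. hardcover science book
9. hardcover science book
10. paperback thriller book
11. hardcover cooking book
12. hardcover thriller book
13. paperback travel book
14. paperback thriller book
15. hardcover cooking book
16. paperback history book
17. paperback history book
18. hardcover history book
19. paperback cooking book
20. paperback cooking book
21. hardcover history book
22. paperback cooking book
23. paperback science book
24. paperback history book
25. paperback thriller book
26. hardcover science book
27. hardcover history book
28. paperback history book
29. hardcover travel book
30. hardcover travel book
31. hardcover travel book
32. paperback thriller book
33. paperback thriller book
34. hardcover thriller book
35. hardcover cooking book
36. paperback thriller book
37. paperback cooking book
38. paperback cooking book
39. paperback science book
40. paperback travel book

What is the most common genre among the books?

cooking

Counts by genre: cooking 11, history 9, thriller 9, travel 6, science 5.
The maximum is 11, held uniquely by cooking.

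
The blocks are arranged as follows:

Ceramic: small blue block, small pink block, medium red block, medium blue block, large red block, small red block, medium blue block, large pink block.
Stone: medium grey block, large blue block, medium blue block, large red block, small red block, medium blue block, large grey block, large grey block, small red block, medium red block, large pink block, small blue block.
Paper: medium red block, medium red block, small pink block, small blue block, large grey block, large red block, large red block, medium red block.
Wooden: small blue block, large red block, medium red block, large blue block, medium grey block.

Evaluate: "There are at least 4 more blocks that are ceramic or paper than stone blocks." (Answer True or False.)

blocks that are ceramic or paper: 16.
stone blocks: 12.
The claim requires 16 − 12 = 4 ≥ 4, which holds.

True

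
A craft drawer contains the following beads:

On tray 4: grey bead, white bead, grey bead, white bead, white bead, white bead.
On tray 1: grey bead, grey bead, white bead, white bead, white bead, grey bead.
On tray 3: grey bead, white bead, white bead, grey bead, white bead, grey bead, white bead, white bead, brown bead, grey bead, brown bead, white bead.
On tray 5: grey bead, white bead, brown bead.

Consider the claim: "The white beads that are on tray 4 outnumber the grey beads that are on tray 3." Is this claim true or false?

False

white beads on tray 4: 4.
grey beads on tray 3: 4.
The claim requires 4 > 4, which does not hold.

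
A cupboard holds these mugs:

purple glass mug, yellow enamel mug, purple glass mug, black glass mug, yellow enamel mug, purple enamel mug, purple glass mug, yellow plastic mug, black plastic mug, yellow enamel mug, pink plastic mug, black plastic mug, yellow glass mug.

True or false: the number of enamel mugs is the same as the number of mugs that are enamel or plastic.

enamel mugs: 4.
mugs that are enamel or plastic: 8.
The claim requires 4 = 8, which does not hold.

False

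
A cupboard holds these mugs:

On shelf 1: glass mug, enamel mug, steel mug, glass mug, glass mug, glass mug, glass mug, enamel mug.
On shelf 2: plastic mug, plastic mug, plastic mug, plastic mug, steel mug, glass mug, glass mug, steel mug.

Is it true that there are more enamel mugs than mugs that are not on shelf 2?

|enamel mugs| = 2.
|mugs that are not on shelf 2| = 8.
The claim requires 2 > 8, which does not hold.

False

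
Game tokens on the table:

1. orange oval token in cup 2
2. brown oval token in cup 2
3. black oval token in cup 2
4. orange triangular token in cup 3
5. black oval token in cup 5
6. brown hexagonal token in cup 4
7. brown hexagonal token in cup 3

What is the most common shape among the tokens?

Counts by shape: oval 4, hexagonal 2, triangular 1.
The maximum is 4, held uniquely by oval.

oval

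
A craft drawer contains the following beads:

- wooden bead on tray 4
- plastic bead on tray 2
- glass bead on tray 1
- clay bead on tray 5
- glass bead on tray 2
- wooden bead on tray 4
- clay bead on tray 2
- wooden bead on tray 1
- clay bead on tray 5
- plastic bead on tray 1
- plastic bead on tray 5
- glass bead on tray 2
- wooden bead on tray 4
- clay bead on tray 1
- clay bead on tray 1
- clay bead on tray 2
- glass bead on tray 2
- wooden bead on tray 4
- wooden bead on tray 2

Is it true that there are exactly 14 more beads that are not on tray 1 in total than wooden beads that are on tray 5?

True

beads that are not on tray 1: 14.
wooden beads on tray 5: 0.
The claim requires 14 − 0 (= 14) to equal 14, which holds.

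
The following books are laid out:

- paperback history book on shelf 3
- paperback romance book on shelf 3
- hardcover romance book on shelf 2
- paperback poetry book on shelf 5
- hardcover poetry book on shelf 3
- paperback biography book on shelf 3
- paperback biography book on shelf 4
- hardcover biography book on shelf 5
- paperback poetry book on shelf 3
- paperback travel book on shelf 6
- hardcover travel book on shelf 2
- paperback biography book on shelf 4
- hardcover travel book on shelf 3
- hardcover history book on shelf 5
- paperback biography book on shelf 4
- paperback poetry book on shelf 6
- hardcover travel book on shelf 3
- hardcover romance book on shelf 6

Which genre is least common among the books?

history

Counts by genre: biography 5, poetry 4, travel 4, romance 3, history 2.
The minimum is 2, held uniquely by history.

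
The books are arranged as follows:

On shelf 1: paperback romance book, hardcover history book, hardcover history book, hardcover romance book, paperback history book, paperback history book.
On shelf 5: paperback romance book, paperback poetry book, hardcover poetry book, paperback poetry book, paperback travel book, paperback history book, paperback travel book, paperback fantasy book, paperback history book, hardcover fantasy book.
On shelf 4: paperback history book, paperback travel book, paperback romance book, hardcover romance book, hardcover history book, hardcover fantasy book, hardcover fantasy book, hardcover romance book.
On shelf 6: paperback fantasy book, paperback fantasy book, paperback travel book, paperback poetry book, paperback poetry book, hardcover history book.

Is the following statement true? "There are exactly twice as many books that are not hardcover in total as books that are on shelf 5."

books that are not hardcover: 19.
books on shelf 5: 10.
The claim requires 19 = 2 × 10 = 20, which does not hold.

False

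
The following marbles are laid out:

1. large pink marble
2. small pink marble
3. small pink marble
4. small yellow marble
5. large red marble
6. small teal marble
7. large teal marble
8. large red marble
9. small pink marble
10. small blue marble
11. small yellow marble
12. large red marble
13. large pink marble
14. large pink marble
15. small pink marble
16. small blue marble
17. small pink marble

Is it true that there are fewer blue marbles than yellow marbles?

There are 2 blue marbles.
There are 2 yellow marbles.
The claim requires 2 < 2, which does not hold.

False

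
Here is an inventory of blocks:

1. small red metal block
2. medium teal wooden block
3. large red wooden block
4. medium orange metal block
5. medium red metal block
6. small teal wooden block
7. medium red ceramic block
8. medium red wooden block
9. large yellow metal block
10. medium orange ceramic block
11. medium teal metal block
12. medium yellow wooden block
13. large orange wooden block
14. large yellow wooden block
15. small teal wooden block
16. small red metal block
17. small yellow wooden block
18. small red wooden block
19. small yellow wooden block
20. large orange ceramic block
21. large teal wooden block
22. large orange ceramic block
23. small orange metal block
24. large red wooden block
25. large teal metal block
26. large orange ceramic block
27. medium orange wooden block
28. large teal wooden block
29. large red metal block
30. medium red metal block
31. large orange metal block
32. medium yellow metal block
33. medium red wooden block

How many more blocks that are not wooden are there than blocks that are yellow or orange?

2

blocks that are not wooden: 17.
blocks that are yellow or orange: 15.
17 − 15 = 2.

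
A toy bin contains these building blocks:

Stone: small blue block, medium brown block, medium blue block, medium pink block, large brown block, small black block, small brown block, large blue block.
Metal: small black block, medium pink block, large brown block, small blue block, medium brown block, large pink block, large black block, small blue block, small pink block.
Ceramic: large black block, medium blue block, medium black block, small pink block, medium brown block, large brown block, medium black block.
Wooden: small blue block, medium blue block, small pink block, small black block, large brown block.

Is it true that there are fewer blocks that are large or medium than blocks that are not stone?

True

|blocks that are large or medium| = 18.
|blocks that are not stone| = 21.
The claim requires 18 < 21, which holds.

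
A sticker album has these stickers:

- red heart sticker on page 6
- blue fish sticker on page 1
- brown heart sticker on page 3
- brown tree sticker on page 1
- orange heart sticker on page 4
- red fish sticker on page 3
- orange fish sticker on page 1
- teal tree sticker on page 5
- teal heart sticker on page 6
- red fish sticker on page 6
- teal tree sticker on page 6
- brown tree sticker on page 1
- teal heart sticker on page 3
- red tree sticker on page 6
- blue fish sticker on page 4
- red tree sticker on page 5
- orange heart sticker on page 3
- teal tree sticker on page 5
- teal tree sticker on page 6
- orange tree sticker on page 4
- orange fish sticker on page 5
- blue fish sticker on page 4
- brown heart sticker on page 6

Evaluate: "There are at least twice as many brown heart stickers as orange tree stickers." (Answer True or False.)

True

There are 2 brown heart stickers.
There is 1 orange tree sticker.
The claim requires 2 ≥ 2 × 1 = 2, which holds.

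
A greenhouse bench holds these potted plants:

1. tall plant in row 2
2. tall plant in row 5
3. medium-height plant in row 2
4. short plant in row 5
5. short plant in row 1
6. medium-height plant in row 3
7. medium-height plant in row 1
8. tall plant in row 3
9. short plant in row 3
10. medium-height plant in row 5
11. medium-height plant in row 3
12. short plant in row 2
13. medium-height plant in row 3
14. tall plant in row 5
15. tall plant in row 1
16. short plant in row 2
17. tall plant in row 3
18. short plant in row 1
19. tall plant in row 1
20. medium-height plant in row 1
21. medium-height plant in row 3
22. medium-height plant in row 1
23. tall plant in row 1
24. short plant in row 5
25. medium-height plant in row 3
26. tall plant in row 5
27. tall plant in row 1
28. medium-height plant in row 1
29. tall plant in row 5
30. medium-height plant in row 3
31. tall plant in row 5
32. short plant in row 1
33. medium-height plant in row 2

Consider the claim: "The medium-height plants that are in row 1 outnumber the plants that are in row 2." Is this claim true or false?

|medium-height plants in row 1| = 4.
|plants in row 2| = 5.
The claim requires 4 > 5, which does not hold.

False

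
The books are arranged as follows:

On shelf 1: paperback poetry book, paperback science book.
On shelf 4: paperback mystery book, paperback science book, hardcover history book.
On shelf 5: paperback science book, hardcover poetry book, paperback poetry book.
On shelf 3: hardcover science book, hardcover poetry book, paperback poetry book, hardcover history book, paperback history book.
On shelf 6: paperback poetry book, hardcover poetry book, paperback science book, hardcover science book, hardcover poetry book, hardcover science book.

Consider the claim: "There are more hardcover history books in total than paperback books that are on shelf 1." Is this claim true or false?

False

There are 2 hardcover history books.
There are 2 paperback books on shelf 1.
The claim requires 2 > 2, which does not hold.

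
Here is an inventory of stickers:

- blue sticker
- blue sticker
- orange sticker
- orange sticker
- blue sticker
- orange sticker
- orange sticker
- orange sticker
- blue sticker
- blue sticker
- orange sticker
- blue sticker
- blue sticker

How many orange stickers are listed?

6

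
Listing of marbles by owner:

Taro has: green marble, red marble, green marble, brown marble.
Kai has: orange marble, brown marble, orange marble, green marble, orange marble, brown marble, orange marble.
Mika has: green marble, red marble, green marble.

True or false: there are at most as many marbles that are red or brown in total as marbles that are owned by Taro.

marbles that are red or brown: 5.
marbles owned by Taro: 4.
The claim requires 5 ≤ 4, which does not hold.

False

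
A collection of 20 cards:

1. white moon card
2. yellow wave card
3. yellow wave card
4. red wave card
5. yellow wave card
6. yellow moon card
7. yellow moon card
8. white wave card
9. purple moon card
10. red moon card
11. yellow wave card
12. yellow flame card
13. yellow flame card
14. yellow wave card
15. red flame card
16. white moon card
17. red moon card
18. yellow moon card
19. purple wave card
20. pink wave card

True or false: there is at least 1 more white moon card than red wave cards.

|white moon cards| = 2.
|red wave cards| = 1.
The claim requires 2 − 1 = 1 ≥ 1, which holds.

True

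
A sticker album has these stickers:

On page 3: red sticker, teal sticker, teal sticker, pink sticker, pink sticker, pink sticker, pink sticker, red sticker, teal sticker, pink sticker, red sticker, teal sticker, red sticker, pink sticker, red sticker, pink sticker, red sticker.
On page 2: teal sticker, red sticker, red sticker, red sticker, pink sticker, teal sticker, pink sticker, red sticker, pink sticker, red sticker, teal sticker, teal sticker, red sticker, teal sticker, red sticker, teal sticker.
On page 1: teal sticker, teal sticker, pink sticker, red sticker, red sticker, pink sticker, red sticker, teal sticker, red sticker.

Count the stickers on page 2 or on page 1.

on page 1: 9; on page 2: 16; together 9 + 16 = 25.

25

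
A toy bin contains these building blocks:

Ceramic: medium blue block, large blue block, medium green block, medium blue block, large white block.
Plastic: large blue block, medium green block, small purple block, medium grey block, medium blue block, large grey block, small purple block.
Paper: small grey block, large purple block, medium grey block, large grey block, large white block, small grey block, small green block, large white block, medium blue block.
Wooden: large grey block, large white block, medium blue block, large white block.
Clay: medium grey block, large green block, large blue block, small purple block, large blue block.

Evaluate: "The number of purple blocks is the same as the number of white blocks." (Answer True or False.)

purple blocks: 4.
white blocks: 5.
The claim requires 4 = 5, which does not hold.

False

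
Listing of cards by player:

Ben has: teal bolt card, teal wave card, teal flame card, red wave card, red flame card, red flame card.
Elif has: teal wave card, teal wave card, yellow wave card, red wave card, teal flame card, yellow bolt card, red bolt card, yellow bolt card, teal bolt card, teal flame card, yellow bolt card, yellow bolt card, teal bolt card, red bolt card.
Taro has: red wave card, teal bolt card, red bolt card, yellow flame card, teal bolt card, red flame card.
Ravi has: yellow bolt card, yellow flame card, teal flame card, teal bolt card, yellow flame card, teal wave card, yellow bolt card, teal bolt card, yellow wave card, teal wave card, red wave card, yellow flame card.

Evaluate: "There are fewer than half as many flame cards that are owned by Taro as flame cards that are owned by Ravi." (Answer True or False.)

Count of flame cards owned by Taro: 2.
Count of flame cards owned by Ravi: 4.
The claim requires 2 × 2 = 4 < 4, which does not hold.

False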